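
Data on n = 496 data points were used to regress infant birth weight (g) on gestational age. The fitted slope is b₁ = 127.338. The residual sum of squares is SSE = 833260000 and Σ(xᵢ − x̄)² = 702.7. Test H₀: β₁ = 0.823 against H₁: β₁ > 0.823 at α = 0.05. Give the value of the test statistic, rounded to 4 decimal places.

t = 2.5823

MSE = SSE/(n − 2) = 833260000/494 = 1.68676e+06.
SE(b₁) = √(MSE/Sₓₓ) = √(1.68676e+06/702.7) = 48.9939.
t = (127.338 − 0.823) / 48.9939 = 2.5823.
df = n − 2 = 494.
One-sided p ≈ 0.0051, which is < 0.05, so reject H₀.
There is evidence that the true slope on gestational age exceeds 0.823 g per unit.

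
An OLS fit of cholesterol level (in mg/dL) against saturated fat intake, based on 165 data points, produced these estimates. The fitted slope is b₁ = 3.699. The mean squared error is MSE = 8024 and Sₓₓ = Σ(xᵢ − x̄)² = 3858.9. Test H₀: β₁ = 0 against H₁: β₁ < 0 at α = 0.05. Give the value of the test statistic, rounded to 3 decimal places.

SE(b₁) = √(MSE/Sₓₓ) = √(8024/3858.9) = 1.44199.
t = 3.699 / 1.44199 = 2.565.
df = n − 2 = 163.
One-sided p ≈ 0.9944, which is ≥ 0.05, so fail to reject H₀.
The data do not give significant evidence that the true slope on saturated fat intake is negative.

t = 2.565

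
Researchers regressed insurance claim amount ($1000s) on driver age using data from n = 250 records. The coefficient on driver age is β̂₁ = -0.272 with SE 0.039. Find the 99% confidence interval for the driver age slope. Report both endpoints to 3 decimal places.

(-0.373, -0.171)

df = n − 2 = 250 − 2 = 248.
t* = t_{0.005, 248} = 2.595799.
Margin = t* × SE = 2.595799 × 0.039 = 0.10124.
CI: -0.272 ± 0.10124 → (-0.373, -0.171).
With 99% confidence, each one-unit increase in driver age is associated with a change of between -0.373 and -0.171 $1000s in insurance claim amount.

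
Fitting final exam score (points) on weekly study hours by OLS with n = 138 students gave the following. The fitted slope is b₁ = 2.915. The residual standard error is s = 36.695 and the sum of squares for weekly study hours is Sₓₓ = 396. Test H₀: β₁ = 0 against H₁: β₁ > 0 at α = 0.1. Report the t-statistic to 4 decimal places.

t = 1.5808

SE(b₁) = s/√Sₓₓ = 36.695/√396 = 1.84399.
t = 2.915 / 1.84399 = 1.5808.
df = n − 2 = 136.
One-sided p ≈ 0.0581, which is < 0.1, so reject H₀.
There is evidence that the true slope on weekly study hours is positive.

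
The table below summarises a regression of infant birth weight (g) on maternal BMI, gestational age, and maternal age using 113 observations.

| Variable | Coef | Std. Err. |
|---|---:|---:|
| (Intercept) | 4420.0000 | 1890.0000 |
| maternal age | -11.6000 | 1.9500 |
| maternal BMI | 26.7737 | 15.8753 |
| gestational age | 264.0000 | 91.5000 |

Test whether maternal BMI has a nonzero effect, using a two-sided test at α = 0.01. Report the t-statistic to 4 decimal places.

Read off: b = 26.7737, SE = 15.8753 for maternal BMI.
H₀: β₁ = 0 vs H₁: β₁ ≠ 0.
t = 26.7737 / 15.8753 = 1.6865.
df = n − k − 1 = 113 − 3 − 1 = 109.
Two-sided p ≈ 0.0946, which is ≥ 0.01, so fail to reject H₀.
The data do not give significant evidence of an association between maternal BMI and infant birth weight, after adjusting for the other predictors.

t = 1.6865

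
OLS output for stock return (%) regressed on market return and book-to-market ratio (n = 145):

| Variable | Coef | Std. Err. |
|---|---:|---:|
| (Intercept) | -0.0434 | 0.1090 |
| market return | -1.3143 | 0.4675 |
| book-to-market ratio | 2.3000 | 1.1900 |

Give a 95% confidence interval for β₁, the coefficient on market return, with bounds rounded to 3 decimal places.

Read off: b = -1.3143, SE = 0.4675 for market return.
df = n − k − 1 = 145 − 2 − 1 = 142.
t* = t_{0.025, 142} = 1.976811.
Margin = t* × SE = 1.976811 × 0.4675 = 0.92416.
CI: -1.3143 ± 0.92416 → (-2.238, -0.390).

(-2.238, -0.390)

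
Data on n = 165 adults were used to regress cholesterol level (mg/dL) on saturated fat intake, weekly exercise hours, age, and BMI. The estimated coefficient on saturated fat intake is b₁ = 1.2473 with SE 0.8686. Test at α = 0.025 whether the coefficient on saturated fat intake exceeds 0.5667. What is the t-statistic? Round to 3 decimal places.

H₀: β₁ = 0.5667 vs H₁: β₁ > 0.5667.
t = (b₁ − β₁⁰)/SE = (1.2473 − 0.5667) / 0.8686 = 0.784.
df = n − k − 1 = 165 − 4 − 1 = 160.
One-sided p ≈ 0.2172, which is ≥ 0.025, so fail to reject H₀.
The data do not give significant evidence that the true slope on saturated fat intake exceeds 0.5667 mg/dL per unit, holding the other predictors fixed.

t = 0.784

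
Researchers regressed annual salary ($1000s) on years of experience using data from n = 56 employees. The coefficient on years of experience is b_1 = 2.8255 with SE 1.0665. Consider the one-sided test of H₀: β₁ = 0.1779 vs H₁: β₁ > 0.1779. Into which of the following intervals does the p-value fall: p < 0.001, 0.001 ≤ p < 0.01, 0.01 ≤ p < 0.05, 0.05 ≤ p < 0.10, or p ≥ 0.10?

0.001 ≤ p < 0.01

t = (2.8255 − 0.1779) / 1.0665 = 2.483.
df = n − 2 = 56 − 2 = 54.
One-sided p = P(T_{54} > t) ≈ 0.0081.
So 0.001 ≤ p < 0.01.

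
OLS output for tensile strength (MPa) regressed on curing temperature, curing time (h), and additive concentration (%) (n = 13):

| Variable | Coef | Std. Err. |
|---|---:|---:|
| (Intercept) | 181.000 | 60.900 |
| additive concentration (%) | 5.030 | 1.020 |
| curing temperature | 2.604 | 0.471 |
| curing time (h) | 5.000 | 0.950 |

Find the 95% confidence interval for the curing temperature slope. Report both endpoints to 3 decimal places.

Read off: b = 2.604, SE = 0.471 for curing temperature.
df = n − k − 1 = 13 − 3 − 1 = 9.
t* = t_{0.025, 9} = 2.262157.
Margin = t* × SE = 2.262157 × 0.471 = 1.06548.
CI: 2.604 ± 1.06548 → (1.539, 3.669).

(1.539, 3.669)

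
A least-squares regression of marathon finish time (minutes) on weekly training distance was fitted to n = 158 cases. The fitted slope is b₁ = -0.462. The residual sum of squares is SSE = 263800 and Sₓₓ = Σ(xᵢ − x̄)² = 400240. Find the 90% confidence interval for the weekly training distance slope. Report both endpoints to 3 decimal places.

(-0.570, -0.354)

MSE = SSE/(n − 2) = 263800/156 = 1691.03.
SE(b₁) = √(MSE/Sₓₓ) = √(1691.03/400240) = 0.0650002.
df = n − 2 = 156.
t* = t_{0.05, 156} = 1.65468.
Margin = t* × SE = 1.65468 × 0.0650002 = 0.10755.
CI: -0.462 ± 0.10755 → (-0.570, -0.354).
With 90% confidence, each one-unit increase in weekly training distance is associated with a change of between -0.570 and -0.354 minutes in marathon finish time.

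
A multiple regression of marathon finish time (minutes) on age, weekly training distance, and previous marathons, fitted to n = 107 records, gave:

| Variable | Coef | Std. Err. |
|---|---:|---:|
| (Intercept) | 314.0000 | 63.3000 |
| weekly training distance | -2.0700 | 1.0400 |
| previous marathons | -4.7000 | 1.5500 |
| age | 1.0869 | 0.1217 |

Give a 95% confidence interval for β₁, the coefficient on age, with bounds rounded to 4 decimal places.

(0.8455, 1.3283)

Read off: b = 1.0869, SE = 0.1217 for age.
df = n − k − 1 = 107 − 3 − 1 = 103.
t* = t_{0.025, 103} = 1.983264.
Margin = t* × SE = 1.983264 × 0.1217 = 0.241363.
CI: 1.0869 ± 0.241363 → (0.8455, 1.3283).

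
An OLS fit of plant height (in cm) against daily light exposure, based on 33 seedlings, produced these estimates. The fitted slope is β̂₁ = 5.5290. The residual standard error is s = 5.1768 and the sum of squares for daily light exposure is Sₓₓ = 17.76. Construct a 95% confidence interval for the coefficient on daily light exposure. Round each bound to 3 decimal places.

SE(β̂₁) = s/√Sₓₓ = 5.1768/√17.76 = 1.2284.
df = n − 2 = 31.
t* = t_{0.025, 31} = 2.039513.
Margin = t* × SE = 2.039513 × 1.2284 = 2.50534.
CI: 5.5290 ± 2.50534 → (3.024, 8.034).
With 95% confidence, each one-unit increase in daily light exposure is associated with a change of between 3.024 and 8.034 cm in plant height.

(3.024, 8.034)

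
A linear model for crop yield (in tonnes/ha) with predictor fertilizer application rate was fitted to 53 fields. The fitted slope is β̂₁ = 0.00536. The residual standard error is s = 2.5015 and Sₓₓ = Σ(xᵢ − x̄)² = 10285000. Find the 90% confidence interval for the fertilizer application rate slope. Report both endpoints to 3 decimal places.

(0.004, 0.007)

SE(β̂₁) = s/√Sₓₓ = 2.5015/√10285000 = 0.000780007.
df = n − 2 = 51.
t* = t_{0.05, 51} = 1.675285.
Margin = t* × SE = 1.675285 × 0.000780007 = 0.00131.
CI: 0.00536 ± 0.00131 → (0.004, 0.007).
With 90% confidence, each one-unit increase in fertilizer application rate is associated with a change of between 0.004 and 0.007 tonnes/ha in crop yield.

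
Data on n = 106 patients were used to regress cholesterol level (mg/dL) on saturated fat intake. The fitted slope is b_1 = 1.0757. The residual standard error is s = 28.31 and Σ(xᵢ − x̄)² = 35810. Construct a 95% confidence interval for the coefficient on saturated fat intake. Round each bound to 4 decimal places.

(0.7790, 1.3724)

SE(b_1) = s/√Sₓₓ = 28.31/√35810 = 0.149602.
df = n − 2 = 104.
t* = t_{0.025, 104} = 1.983038.
Margin = t* × SE = 1.983038 × 0.149602 = 0.296667.
CI: 1.0757 ± 0.296667 → (0.7790, 1.3724).
With 95% confidence, each one-unit increase in saturated fat intake is associated with a change of between 0.7790 and 1.3724 mg/dL in cholesterol level.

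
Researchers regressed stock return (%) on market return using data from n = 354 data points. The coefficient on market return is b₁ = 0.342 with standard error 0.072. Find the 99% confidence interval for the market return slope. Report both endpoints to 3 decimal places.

df = n − 2 = 354 − 2 = 352.
t* = t_{0.005, 352} = 2.589868.
Margin = t* × SE = 2.589868 × 0.072 = 0.18647.
CI: 0.342 ± 0.18647 → (0.156, 0.528).
With 99% confidence, each one-unit increase in market return is associated with a change of between 0.156 and 0.528 % in stock return.

(0.156, 0.528)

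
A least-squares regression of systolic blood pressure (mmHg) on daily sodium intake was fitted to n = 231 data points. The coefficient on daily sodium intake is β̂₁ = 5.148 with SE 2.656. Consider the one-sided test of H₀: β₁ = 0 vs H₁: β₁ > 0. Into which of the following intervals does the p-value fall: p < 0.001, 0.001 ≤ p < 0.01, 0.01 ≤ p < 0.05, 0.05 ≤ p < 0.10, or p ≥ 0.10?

0.01 ≤ p < 0.05

t = 5.148 / 2.656 = 1.938.
df = n − 2 = 231 − 2 = 229.
One-sided p = P(T_{229} > t) ≈ 0.0269.
So 0.01 ≤ p < 0.05.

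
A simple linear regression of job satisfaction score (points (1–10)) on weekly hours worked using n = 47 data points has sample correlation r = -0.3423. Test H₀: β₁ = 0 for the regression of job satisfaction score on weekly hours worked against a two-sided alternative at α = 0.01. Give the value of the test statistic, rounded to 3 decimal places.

t = -2.444

t = r·√(n − 2)/√(1 − r²) = -0.3423·√45/√0.882831 = -2.444.
df = n − 2 = 45.
Two-sided p ≈ 0.0185, which is ≥ 0.01, so fail to reject H₀.
The data do not give significant evidence of a linear association between weekly hours worked and job satisfaction score.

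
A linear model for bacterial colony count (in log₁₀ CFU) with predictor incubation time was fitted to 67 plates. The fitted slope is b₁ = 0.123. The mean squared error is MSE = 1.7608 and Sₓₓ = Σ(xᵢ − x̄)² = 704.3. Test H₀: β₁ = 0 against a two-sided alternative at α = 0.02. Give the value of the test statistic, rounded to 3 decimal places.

t = 2.460

SE(b₁) = √(MSE/Sₓₓ) = √(1.7608/704.3) = 0.0500007.
t = 0.123 / 0.0500007 = 2.460.
df = n − 2 = 65.
Two-sided p ≈ 0.0166, which is < 0.02, so reject H₀.
There is evidence that incubation time is associated with bacterial colony count.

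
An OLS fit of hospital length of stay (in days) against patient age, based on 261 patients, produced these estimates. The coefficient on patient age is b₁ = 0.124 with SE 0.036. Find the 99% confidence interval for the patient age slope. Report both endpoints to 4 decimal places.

(0.0306, 0.2174)

df = n − 2 = 261 − 2 = 259.
t* = t_{0.005, 259} = 2.594945.
Margin = t* × SE = 2.594945 × 0.036 = 0.093418.
CI: 0.124 ± 0.093418 → (0.0306, 0.2174).
With 99% confidence, each one-unit increase in patient age is associated with a change of between 0.0306 and 0.2174 days in hospital length of stay.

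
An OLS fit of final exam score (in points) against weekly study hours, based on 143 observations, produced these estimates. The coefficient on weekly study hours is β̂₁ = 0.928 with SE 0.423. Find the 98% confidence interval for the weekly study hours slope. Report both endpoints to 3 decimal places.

df = n − 2 = 143 − 2 = 141.
t* = t_{0.01, 141} = 2.353085.
Margin = t* × SE = 2.353085 × 0.423 = 0.99536.
CI: 0.928 ± 0.99536 → (-0.067, 1.923).
With 98% confidence, each one-unit increase in weekly study hours is associated with a change of between -0.067 and 1.923 points in final exam score.

(-0.067, 1.923)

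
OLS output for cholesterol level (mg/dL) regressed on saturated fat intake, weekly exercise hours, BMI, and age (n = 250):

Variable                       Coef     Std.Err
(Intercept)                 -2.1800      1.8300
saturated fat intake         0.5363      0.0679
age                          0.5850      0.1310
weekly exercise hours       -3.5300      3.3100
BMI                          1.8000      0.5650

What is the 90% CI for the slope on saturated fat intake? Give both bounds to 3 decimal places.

(0.424, 0.648)

Read off: b = 0.5363, SE = 0.0679 for saturated fat intake.
df = n − k − 1 = 250 − 4 − 1 = 245.
t* = t_{0.05, 245} = 1.651097.
Margin = t* × SE = 1.651097 × 0.0679 = 0.11211.
CI: 0.5363 ± 0.11211 → (0.424, 0.648).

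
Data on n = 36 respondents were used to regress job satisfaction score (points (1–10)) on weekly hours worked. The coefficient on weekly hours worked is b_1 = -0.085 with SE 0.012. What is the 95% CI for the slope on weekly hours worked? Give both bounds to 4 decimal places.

df = n − 2 = 36 − 2 = 34.
t* = t_{0.025, 34} = 2.032245.
Margin = t* × SE = 2.032245 × 0.012 = 0.024387.
CI: -0.085 ± 0.024387 → (-0.1094, -0.0606).
With 95% confidence, each one-unit increase in weekly hours worked is associated with a change of between -0.1094 and -0.0606 points (1–10) in job satisfaction score.

(-0.1094, -0.0606)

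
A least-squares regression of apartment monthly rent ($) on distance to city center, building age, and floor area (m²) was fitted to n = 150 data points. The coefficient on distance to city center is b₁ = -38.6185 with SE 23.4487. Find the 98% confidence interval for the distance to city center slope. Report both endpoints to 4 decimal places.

df = n − k − 1 = 150 − 3 − 1 = 146.
t* = t_{0.01, 146} = 2.35216.
Margin = t* × SE = 2.35216 × 23.4487 = 55.155094.
CI: -38.6185 ± 55.155094 → (-93.7736, 16.5366).
With 98% confidence, each one-unit increase in distance to city center is associated with a change of between -93.7736 and 16.5366 $ in apartment monthly rent, holding the other predictors fixed.

(-93.7736, 16.5366)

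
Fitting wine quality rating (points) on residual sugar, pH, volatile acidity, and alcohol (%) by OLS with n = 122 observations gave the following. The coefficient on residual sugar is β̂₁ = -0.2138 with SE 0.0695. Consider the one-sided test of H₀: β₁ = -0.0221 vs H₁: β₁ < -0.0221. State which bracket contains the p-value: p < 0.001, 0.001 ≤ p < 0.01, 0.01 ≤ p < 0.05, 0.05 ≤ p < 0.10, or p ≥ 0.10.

0.001 ≤ p < 0.01

t = (-0.2138 − (-0.0221)) / 0.0695 = -2.758.
df = n − k − 1 = 122 − 4 − 1 = 117.
One-sided p = P(T_{117} < t) ≈ 0.0034.
So 0.001 ≤ p < 0.01.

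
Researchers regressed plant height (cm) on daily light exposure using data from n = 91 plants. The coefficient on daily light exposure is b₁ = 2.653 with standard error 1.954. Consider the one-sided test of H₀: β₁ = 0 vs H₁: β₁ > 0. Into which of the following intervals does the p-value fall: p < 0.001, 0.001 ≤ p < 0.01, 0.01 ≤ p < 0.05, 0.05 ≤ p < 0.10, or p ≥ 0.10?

0.05 ≤ p < 0.10

t = 2.653 / 1.954 = 1.358.
df = n − 2 = 91 − 2 = 89.
One-sided p = P(T_{89} > t) ≈ 0.0890.
So 0.05 ≤ p < 0.10.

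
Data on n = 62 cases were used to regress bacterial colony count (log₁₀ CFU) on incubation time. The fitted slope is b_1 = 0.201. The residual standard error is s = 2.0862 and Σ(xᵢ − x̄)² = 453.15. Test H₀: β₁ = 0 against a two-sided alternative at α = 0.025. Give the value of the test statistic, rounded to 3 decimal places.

t = 2.051

SE(b_1) = s/√Sₓₓ = 2.0862/√453.15 = 0.098002.
t = 0.201 / 0.098002 = 2.051.
df = n − 2 = 60.
Two-sided p ≈ 0.0446, which is ≥ 0.025, so fail to reject H₀.
The data do not give significant evidence of an association between incubation time and bacterial colony count.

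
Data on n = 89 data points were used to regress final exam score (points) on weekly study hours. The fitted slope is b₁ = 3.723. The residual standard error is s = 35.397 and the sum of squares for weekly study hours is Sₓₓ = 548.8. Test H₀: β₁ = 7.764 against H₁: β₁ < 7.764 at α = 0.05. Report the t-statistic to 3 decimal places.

t = -2.674

SE(b₁) = s/√Sₓₓ = 35.397/√548.8 = 1.51098.
t = (3.723 − 7.764) / 1.51098 = -2.674.
df = n − 2 = 87.
One-sided p ≈ 0.0045, which is < 0.05, so reject H₀.
There is evidence that the true slope on weekly study hours is below 7.764 points per unit.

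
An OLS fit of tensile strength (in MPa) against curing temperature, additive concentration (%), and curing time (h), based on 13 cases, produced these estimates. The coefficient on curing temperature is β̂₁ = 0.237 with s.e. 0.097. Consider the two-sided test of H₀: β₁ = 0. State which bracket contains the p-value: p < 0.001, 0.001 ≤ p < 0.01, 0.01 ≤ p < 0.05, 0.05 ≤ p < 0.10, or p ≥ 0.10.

t = 0.237 / 0.097 = 2.443.
df = n − k − 1 = 13 − 3 − 1 = 9.
Two-sided p = 2·P(T_{9} > |t|) ≈ 0.0372.
So 0.01 ≤ p < 0.05.

0.01 ≤ p < 0.05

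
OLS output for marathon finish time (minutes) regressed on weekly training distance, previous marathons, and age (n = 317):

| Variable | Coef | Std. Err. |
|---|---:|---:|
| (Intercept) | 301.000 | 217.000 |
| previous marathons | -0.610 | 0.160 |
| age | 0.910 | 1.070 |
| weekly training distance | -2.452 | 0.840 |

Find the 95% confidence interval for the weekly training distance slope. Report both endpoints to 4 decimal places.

(-4.1048, -0.7992)

Read off: b = -2.452, SE = 0.840 for weekly training distance.
df = n − k − 1 = 317 − 3 − 1 = 313.
t* = t_{0.025, 313} = 1.967572.
Margin = t* × SE = 1.967572 × 0.840 = 1.652760.
CI: -2.452 ± 1.652760 → (-4.1048, -0.7992).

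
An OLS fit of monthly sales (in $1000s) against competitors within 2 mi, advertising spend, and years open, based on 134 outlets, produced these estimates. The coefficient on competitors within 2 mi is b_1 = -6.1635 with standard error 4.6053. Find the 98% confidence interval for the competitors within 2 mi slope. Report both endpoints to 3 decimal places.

df = n − k − 1 = 134 − 3 − 1 = 130.
t* = t_{0.01, 130} = 2.355375.
Margin = t* × SE = 2.355375 × 4.6053 = 10.84721.
CI: -6.1635 ± 10.84721 → (-17.011, 4.684).
With 98% confidence, each one-unit increase in competitors within 2 mi is associated with a change of between -17.011 and 4.684 $1000s in monthly sales, holding the other predictors fixed.

(-17.011, 4.684)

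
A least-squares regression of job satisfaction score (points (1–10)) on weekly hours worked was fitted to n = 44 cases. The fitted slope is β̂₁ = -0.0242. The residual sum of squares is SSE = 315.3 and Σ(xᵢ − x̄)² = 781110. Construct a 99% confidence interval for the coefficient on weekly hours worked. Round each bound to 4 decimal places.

MSE = SSE/(n − 2) = 315.3/42 = 7.50714.
SE(β̂₁) = √(MSE/Sₓₓ) = √(7.50714/781110) = 0.00310014.
df = n − 2 = 42.
t* = t_{0.005, 42} = 2.698066.
Margin = t* × SE = 2.698066 × 0.00310014 = 0.008364.
CI: -0.0242 ± 0.008364 → (-0.0326, -0.0158).
With 99% confidence, each one-unit increase in weekly hours worked is associated with a change of between -0.0326 and -0.0158 points (1–10) in job satisfaction score.

(-0.0326, -0.0158)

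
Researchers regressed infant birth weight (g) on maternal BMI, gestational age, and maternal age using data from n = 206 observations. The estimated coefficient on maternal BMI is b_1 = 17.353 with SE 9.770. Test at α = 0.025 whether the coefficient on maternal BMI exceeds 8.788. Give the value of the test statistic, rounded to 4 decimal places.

t = 0.8767

H₀: β₁ = 8.788 vs H₁: β₁ > 8.788.
t = (b_1 − β₁⁰)/SE = (17.353 − 8.788) / 9.770 = 0.8767.
df = n − k − 1 = 206 − 3 − 1 = 202.
One-sided p ≈ 0.1909, which is ≥ 0.025, so fail to reject H₀.
The data do not give significant evidence that the true slope on maternal BMI exceeds 8.788 g per unit, holding the other predictors fixed.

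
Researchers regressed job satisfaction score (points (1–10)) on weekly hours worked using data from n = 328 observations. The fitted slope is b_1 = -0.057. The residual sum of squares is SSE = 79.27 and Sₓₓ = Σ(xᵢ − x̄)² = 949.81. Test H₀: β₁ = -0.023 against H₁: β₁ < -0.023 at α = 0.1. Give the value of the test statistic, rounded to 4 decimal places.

t = -2.1250

MSE = SSE/(n − 2) = 79.27/326 = 0.24316.
SE(b_1) = √(MSE/Sₓₓ) = √(0.24316/949.81) = 0.0160003.
t = (-0.057 − (-0.023)) / 0.0160003 = -2.1250.
df = n − 2 = 326.
One-sided p ≈ 0.0172, which is < 0.1, so reject H₀.
There is evidence that the true slope on weekly hours worked is below -0.023 points (1–10) per unit.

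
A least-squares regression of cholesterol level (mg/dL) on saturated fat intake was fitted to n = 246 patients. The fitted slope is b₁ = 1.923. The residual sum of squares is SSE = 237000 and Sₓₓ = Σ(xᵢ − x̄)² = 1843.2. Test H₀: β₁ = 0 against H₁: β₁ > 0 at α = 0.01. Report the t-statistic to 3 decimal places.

t = 2.649

MSE = SSE/(n − 2) = 237000/244 = 971.311.
SE(b₁) = √(MSE/Sₓₓ) = √(971.311/1843.2) = 0.725927.
t = 1.923 / 0.725927 = 2.649.
df = n − 2 = 244.
One-sided p ≈ 0.0043, which is < 0.01, so reject H₀.
There is evidence that the true slope on saturated fat intake is positive.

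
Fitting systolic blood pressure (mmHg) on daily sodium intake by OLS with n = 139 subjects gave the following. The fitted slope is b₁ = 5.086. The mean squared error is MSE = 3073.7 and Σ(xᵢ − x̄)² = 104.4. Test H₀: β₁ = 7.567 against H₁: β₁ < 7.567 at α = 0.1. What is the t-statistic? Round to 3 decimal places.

t = -0.457

SE(b₁) = √(MSE/Sₓₓ) = √(3073.7/104.4) = 5.42601.
t = (5.086 − 7.567) / 5.42601 = -0.457.
df = n − 2 = 137.
One-sided p ≈ 0.3241, which is ≥ 0.1, so fail to reject H₀.
The data do not give significant evidence that the true slope on daily sodium intake is below 7.567 mmHg per unit.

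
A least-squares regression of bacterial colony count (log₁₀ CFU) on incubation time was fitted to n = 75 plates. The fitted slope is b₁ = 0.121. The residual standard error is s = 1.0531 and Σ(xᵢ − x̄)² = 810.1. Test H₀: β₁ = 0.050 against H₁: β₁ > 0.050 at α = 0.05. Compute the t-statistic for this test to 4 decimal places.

SE(b₁) = s/√Sₓₓ = 1.0531/√810.1 = 0.0369999.
t = (0.121 − 0.050) / 0.0369999 = 1.9189.
df = n − 2 = 73.
One-sided p ≈ 0.0295, which is < 0.05, so reject H₀.
There is evidence that the true slope on incubation time exceeds 0.050 log₁₀ CFU per unit.

t = 1.9189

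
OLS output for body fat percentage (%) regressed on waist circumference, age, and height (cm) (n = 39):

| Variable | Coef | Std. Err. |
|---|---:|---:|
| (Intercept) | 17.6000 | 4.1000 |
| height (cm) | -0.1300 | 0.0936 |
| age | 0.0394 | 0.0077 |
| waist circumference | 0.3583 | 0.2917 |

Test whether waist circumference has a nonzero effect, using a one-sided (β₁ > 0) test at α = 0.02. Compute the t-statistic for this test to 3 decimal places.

Read off: b = 0.3583, SE = 0.2917 for waist circumference.
H₀: β₁ = 0 vs H₁: β₁ > 0.
t = 0.3583 / 0.2917 = 1.228.
df = n − k − 1 = 39 − 3 − 1 = 35.
One-sided p ≈ 0.1138, which is ≥ 0.02, so fail to reject H₀.
The data do not give significant evidence that the true slope on waist circumference is positive, holding the other predictors fixed.

t = 1.228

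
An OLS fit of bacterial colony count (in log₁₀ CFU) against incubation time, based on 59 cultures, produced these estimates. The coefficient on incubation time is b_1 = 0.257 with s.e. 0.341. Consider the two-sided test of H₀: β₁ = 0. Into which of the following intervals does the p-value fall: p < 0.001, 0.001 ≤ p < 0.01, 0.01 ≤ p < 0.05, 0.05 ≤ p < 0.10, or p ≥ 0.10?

t = 0.257 / 0.341 = 0.754.
df = n − 2 = 59 − 2 = 57.
Two-sided p = 2·P(T_{57} > |t|) ≈ 0.4542.
So p ≥ 0.10.

p ≥ 0.10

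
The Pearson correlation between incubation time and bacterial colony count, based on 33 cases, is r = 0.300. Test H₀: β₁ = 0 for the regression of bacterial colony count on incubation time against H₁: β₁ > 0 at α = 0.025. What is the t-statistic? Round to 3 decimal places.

t = 1.751

t = r·√(n − 2)/√(1 − r²) = 0.300·√31/√0.91 = 1.751.
df = n − 2 = 31.
One-sided p ≈ 0.0449, which is ≥ 0.025, so fail to reject H₀.
The data do not give significant evidence of a linear association between incubation time and bacterial colony count.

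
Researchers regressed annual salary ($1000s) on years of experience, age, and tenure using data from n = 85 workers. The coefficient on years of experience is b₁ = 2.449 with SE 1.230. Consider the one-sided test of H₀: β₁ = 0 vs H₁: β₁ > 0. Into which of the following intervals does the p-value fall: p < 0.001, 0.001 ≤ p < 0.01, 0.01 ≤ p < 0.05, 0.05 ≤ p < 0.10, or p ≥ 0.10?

t = 2.449 / 1.230 = 1.991.
df = n − k − 1 = 85 − 3 − 1 = 81.
One-sided p = P(T_{81} > t) ≈ 0.0249.
So 0.01 ≤ p < 0.05.

0.01 ≤ p < 0.05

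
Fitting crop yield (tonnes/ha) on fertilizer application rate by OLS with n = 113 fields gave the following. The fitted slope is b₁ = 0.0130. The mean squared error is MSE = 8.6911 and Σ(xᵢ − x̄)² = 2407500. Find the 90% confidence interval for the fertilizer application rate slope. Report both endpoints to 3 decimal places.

SE(b₁) = √(MSE/Sₓₓ) = √(8.6911/2407500) = 0.0019.
df = n − 2 = 111.
t* = t_{0.05, 111} = 1.658697.
Margin = t* × SE = 1.658697 × 0.0019 = 0.00315.
CI: 0.0130 ± 0.00315 → (0.010, 0.016).
With 90% confidence, each one-unit increase in fertilizer application rate is associated with a change of between 0.010 and 0.016 tonnes/ha in crop yield.

(0.010, 0.016)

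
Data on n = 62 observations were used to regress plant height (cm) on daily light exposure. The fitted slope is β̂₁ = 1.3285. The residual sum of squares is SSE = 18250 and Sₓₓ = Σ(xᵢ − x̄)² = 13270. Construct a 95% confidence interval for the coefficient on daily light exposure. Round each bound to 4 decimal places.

MSE = SSE/(n − 2) = 18250/60 = 304.167.
SE(β̂₁) = √(MSE/Sₓₓ) = √(304.167/13270) = 0.151398.
df = n − 2 = 60.
t* = t_{0.025, 60} = 2.000298.
Margin = t* × SE = 2.000298 × 0.151398 = 0.302841.
CI: 1.3285 ± 0.302841 → (1.0257, 1.6313).
With 95% confidence, each one-unit increase in daily light exposure is associated with a change of between 1.0257 and 1.6313 cm in plant height.

(1.0257, 1.6313)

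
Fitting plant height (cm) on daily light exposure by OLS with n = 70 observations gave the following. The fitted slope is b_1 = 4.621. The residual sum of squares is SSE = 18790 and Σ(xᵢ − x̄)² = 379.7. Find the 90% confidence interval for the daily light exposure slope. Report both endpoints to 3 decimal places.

MSE = SSE/(n − 2) = 18790/68 = 276.324.
SE(b_1) = √(MSE/Sₓₓ) = √(276.324/379.7) = 0.853078.
df = n − 2 = 68.
t* = t_{0.05, 68} = 1.667572.
Margin = t* × SE = 1.667572 × 0.853078 = 1.42257.
CI: 4.621 ± 1.42257 → (3.198, 6.044).
With 90% confidence, each one-unit increase in daily light exposure is associated with a change of between 3.198 and 6.044 cm in plant height.

(3.198, 6.044)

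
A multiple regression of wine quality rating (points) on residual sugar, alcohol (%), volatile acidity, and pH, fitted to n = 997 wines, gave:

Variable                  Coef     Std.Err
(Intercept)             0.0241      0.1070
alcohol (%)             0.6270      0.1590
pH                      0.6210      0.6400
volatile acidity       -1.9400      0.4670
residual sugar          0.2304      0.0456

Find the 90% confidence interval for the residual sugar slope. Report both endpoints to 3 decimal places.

(0.155, 0.305)

Read off: b = 0.2304, SE = 0.0456 for residual sugar.
df = n − k − 1 = 997 − 4 − 1 = 992.
t* = t_{0.05, 992} = 1.646391.
Margin = t* × SE = 1.646391 × 0.0456 = 0.07508.
CI: 0.2304 ± 0.07508 → (0.155, 0.305).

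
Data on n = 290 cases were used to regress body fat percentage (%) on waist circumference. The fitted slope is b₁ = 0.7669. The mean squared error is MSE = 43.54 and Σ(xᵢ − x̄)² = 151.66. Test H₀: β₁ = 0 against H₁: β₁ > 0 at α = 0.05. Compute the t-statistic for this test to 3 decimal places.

t = 1.431

SE(b₁) = √(MSE/Sₓₓ) = √(43.54/151.66) = 0.535807.
t = 0.7669 / 0.535807 = 1.431.
df = n − 2 = 288.
One-sided p ≈ 0.0767, which is ≥ 0.05, so fail to reject H₀.
The data do not give significant evidence that the true slope on waist circumference is positive.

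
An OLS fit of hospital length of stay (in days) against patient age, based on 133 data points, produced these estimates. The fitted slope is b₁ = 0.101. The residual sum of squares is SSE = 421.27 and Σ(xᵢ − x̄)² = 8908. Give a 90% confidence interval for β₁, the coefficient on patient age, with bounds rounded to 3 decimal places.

MSE = SSE/(n − 2) = 421.27/131 = 3.2158.
SE(b₁) = √(MSE/Sₓₓ) = √(3.2158/8908) = 0.019.
df = n − 2 = 131.
t* = t_{0.05, 131} = 1.656569.
Margin = t* × SE = 1.656569 × 0.019 = 0.03147.
CI: 0.101 ± 0.03147 → (0.070, 0.132).
With 90% confidence, each one-unit increase in patient age is associated with a change of between 0.070 and 0.132 days in hospital length of stay.

(0.070, 0.132)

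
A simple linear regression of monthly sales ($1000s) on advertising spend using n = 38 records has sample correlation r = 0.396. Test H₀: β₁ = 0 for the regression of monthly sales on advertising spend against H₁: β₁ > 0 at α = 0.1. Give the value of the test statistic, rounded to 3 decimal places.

t = r·√(n − 2)/√(1 − r²) = 0.396·√36/√0.843184 = 2.588.
df = n − 2 = 36.
One-sided p ≈ 0.0069, which is < 0.1, so reject H₀.
There is evidence of a linear association between advertising spend and monthly sales.

t = 2.588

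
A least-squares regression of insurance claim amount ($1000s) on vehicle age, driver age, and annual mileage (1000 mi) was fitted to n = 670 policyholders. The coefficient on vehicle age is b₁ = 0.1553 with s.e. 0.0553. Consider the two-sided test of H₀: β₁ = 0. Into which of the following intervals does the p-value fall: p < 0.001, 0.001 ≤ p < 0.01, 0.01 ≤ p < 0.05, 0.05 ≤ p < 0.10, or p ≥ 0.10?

t = 0.1553 / 0.0553 = 2.808.
df = n − k − 1 = 670 − 3 − 1 = 666.
Two-sided p = 2·P(T_{666} > |t|) ≈ 0.0051.
So 0.001 ≤ p < 0.01.

0.001 ≤ p < 0.01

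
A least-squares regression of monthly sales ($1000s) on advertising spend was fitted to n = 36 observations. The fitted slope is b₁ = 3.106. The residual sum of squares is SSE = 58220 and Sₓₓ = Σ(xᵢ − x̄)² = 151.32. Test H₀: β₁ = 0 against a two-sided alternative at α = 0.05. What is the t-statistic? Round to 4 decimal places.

t = 0.9233

MSE = SSE/(n − 2) = 58220/34 = 1712.35.
SE(b₁) = √(MSE/Sₓₓ) = √(1712.35/151.32) = 3.36394.
t = 3.106 / 3.36394 = 0.9233.
df = n − 2 = 34.
Two-sided p ≈ 0.3623, which is ≥ 0.05, so fail to reject H₀.
The data do not give significant evidence of an association between advertising spend and monthly sales.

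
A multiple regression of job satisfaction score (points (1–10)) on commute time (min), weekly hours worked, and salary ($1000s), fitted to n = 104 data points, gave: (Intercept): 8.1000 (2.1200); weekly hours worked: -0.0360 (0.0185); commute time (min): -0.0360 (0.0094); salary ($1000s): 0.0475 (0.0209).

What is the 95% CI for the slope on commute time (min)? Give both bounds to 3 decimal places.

(-0.055, -0.017)

Read off: b = -0.0360, SE = 0.0094 for commute time (min).
df = n − k − 1 = 104 − 3 − 1 = 100.
t* = t_{0.025, 100} = 1.983972.
Margin = t* × SE = 1.983972 × 0.0094 = 0.01865.
CI: -0.0360 ± 0.01865 → (-0.055, -0.017).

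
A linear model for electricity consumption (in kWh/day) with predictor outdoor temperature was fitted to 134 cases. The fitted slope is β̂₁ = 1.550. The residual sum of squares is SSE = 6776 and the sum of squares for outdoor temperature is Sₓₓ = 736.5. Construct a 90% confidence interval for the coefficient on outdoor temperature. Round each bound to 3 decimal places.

(1.113, 1.987)

MSE = SSE/(n − 2) = 6776/132 = 51.3333.
SE(β̂₁) = √(MSE/Sₓₓ) = √(51.3333/736.5) = 0.264006.
df = n − 2 = 132.
t* = t_{0.05, 132} = 1.656479.
Margin = t* × SE = 1.656479 × 0.264006 = 0.43732.
CI: 1.550 ± 0.43732 → (1.113, 1.987).
With 90% confidence, each one-unit increase in outdoor temperature is associated with a change of between 1.113 and 1.987 kWh/day in electricity consumption.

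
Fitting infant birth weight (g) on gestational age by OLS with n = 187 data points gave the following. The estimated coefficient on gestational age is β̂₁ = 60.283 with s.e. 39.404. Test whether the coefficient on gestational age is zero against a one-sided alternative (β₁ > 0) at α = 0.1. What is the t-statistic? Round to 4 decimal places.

H₀: β₁ = 0 vs H₁: β₁ > 0.
t = (β̂₁ − β₁⁰)/SE = 60.283 / 39.404 = 1.5299.
df = n − 2 = 187 − 2 = 185.
One-sided p ≈ 0.0639, which is < 0.1, so reject H₀.
There is evidence that the true slope on gestational age is positive.

t = 1.5299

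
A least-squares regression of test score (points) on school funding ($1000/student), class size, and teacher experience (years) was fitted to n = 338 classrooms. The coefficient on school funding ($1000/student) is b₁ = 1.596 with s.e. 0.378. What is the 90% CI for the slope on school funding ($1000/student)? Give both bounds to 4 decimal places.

(0.9725, 2.2195)

df = n − k − 1 = 338 − 3 − 1 = 334.
t* = t_{0.05, 334} = 1.649429.
Margin = t* × SE = 1.649429 × 0.378 = 0.623484.
CI: 1.596 ± 0.623484 → (0.9725, 2.2195).
With 90% confidence, each one-unit increase in school funding ($1000/student) is associated with a change of between 0.9725 and 2.2195 points in test score, holding the other predictors fixed.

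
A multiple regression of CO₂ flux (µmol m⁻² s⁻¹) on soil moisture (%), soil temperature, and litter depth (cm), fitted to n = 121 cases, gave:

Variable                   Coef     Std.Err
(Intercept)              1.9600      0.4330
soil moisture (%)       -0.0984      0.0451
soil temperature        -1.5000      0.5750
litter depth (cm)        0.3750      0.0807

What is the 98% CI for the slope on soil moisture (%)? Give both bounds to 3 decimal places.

(-0.205, 0.008)

Read off: b = -0.0984, SE = 0.0451 for soil moisture (%).
df = n − k − 1 = 121 − 3 − 1 = 117.
t* = t_{0.01, 117} = 2.358642.
Margin = t* × SE = 2.358642 × 0.0451 = 0.10637.
CI: -0.0984 ± 0.10637 → (-0.205, 0.008).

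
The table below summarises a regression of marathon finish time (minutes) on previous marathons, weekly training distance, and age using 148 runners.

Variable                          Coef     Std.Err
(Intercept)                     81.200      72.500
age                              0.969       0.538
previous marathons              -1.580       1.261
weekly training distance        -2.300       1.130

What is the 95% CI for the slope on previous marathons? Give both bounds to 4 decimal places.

Read off: b = -1.580, SE = 1.261 for previous marathons.
df = n − k − 1 = 148 − 3 − 1 = 144.
t* = t_{0.025, 144} = 1.976575.
Margin = t* × SE = 1.976575 × 1.261 = 2.492461.
CI: -1.580 ± 2.492461 → (-4.0725, 0.9125).

(-4.0725, 0.9125)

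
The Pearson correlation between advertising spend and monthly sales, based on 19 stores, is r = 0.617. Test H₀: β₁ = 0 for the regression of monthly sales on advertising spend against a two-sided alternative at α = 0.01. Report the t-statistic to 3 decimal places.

t = r·√(n − 2)/√(1 − r²) = 0.617·√17/√0.619311 = 3.233.
df = n − 2 = 17.
Two-sided p ≈ 0.0049, which is < 0.01, so reject H₀.
There is evidence of a linear association between advertising spend and monthly sales.

t = 3.233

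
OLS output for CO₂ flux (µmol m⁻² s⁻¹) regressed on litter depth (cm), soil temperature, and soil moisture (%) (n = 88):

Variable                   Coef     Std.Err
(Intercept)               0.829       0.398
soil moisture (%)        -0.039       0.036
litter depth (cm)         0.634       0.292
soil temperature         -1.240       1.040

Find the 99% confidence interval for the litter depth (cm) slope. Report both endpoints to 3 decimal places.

(-0.136, 1.404)

Read off: b = 0.634, SE = 0.292 for litter depth (cm).
df = n − k − 1 = 88 − 3 − 1 = 84.
t* = t_{0.005, 84} = 2.635632.
Margin = t* × SE = 2.635632 × 0.292 = 0.76960.
CI: 0.634 ± 0.76960 → (-0.136, 1.404).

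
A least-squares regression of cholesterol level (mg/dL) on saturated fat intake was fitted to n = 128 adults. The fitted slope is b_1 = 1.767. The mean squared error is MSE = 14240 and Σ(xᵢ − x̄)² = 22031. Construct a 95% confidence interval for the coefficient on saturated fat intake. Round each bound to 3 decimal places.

(0.176, 3.358)

SE(b_1) = √(MSE/Sₓₓ) = √(14240/22031) = 0.803966.
df = n − 2 = 126.
t* = t_{0.025, 126} = 1.978971.
Margin = t* × SE = 1.978971 × 0.803966 = 1.59103.
CI: 1.767 ± 1.59103 → (0.176, 3.358).
With 95% confidence, each one-unit increase in saturated fat intake is associated with a change of between 0.176 and 3.358 mg/dL in cholesterol level.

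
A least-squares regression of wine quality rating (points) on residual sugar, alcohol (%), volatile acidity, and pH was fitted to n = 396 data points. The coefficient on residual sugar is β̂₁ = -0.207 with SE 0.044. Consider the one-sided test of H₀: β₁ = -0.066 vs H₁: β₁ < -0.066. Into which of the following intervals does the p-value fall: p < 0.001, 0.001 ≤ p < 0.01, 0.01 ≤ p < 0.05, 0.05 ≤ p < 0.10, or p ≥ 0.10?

t = (-0.207 − (-0.066)) / 0.044 = -3.205.
df = n − k − 1 = 396 − 4 − 1 = 391.
One-sided p = P(T_{391} < t) ≈ 0.0007.
So p < 0.001.

p < 0.001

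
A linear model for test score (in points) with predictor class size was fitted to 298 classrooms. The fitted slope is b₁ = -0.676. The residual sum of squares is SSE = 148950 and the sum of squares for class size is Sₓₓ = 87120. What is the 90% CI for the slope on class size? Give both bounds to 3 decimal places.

(-0.801, -0.551)

MSE = SSE/(n − 2) = 148950/296 = 503.209.
SE(b₁) = √(MSE/Sₓₓ) = √(503.209/87120) = 0.0760003.
df = n − 2 = 296.
t* = t_{0.05, 296} = 1.650018.
Margin = t* × SE = 1.650018 × 0.0760003 = 0.12540.
CI: -0.676 ± 0.12540 → (-0.801, -0.551).
With 90% confidence, each one-unit increase in class size is associated with a change of between -0.801 and -0.551 points in test score.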